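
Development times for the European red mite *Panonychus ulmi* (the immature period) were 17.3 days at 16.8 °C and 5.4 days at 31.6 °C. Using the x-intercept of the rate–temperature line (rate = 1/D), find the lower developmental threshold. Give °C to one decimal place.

10.1 °C

Equal thermal constants: D₁(T₁ − T_b) = D₂(T₂ − T_b).
17.3·(16.8 − T_b) = 5.4·(31.6 − T_b)
T_b = (17.3·16.8 − 5.4·31.6) / (17.3 − 5.4) = 120.00 / 11.9 = 10.084 °C ≈ 10.1 °C.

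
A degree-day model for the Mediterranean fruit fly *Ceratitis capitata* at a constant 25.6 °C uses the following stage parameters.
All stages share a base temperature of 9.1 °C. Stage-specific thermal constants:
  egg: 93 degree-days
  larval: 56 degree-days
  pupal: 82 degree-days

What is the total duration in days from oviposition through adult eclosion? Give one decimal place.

14.0 days

Daily accumulation at 25.6 °C = 25.6 − 9.1 = 16.5 DD/day.
Total K = 93 + 56 + 82 = 231 DD.
Total duration = 231 / 16.5 = 14.000 ≈ 14.0 days.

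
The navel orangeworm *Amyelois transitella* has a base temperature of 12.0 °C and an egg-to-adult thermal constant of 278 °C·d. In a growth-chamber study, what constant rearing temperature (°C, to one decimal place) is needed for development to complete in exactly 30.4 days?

Required daily accumulation = 278 / 30.4 = 9.145 DD/day.
T = T_base + 9.145 = 12.0 + 9.145 = 21.145 ≈ 21.1 °C.

21.1 °C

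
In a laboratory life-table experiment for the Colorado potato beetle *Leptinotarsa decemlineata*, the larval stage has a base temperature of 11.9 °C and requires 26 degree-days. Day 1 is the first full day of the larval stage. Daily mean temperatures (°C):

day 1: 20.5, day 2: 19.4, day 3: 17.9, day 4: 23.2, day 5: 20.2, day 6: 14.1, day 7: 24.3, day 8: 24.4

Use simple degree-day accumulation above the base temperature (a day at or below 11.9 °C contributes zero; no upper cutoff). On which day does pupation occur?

Daily DD above 11.9 °C: 8.6, 7.5, 6.0, 11.3, 8.3, 2.2, 12.4, 12.5.
Cumulative: 8.6, 16.1, 22.1, 33.4, 41.7, 43.9, 56.3, 68.8.
The total first reaches 26 DD on day 4.

day 4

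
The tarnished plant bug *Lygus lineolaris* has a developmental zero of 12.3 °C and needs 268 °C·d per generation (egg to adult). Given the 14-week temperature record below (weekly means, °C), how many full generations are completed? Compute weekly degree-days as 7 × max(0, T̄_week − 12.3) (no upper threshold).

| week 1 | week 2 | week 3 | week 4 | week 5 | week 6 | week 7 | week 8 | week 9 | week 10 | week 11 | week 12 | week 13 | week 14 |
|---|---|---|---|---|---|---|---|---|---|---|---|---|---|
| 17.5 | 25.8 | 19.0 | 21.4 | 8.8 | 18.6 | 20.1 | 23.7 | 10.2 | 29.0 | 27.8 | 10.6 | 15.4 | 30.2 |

2 generations

Weekly DD (7 × max(0, T̄ − 12.3)): 36.4, 94.5, 46.9, 63.7, 0.0, 44.1, 54.6, 79.8, 0.0, 116.9, 108.5, 0.0, 21.7, 125.3.
Season total = 792.4 DD.
Complete generations = ⌊792.4 / 268⌋ = 2.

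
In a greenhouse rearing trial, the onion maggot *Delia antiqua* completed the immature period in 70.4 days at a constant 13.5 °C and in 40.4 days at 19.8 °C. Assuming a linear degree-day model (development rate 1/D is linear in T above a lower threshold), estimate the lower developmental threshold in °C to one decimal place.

5.0 °C

Equal thermal constants: D₁(T₁ − T_b) = D₂(T₂ − T_b).
70.4·(13.5 − T_b) = 40.4·(19.8 − T_b)
T_b = (70.4·13.5 − 40.4·19.8) / (70.4 − 40.4) = 150.48 / 30.0 = 5.016 °C ≈ 5.0 °C.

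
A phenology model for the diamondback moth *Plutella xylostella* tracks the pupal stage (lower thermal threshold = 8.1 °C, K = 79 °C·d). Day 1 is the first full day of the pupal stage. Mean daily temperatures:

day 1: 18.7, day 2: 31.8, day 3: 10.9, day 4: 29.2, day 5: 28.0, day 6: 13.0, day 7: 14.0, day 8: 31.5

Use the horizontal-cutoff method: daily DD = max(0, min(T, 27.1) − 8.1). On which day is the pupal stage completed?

day 7

Daily DD above 8.1 °C (capped at 19.0): 10.6, 19.0, 2.8, 19.0, 19.0, 4.9, 5.9, 19.0.
Cumulative: 10.6, 29.6, 32.4, 51.4, 70.4, 75.3, 81.2, 100.2.
The total first reaches 79 DD on day 7.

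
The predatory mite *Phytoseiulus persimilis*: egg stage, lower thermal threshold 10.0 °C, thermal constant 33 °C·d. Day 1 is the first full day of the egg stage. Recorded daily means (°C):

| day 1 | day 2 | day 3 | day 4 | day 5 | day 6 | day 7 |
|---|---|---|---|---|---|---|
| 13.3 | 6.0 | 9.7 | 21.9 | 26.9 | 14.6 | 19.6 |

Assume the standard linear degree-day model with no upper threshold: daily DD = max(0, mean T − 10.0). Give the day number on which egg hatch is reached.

Daily DD above 10.0 °C: 3.3, 0.0, 0.0, 11.9, 16.9, 4.6, 9.6.
Cumulative: 3.3, 3.3, 3.3, 15.2, 32.1, 36.7, 46.3.
The total first reaches 33 DD on day 6.

day 6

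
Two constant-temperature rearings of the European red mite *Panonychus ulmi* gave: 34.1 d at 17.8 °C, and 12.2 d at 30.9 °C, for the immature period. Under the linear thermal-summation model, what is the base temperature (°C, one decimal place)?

10.5 °C

Under the model K = D·(T − T_b), so D₁·(T₁ − T_b) = D₂·(T₂ − T_b).
34.1·(17.8 − T_b) = 12.2·(30.9 − T_b)
T_b = (34.1·17.8 − 12.2·30.9) / (34.1 − 12.2) = 230.00 / 21.9 = 10.502 °C ≈ 10.5 °C.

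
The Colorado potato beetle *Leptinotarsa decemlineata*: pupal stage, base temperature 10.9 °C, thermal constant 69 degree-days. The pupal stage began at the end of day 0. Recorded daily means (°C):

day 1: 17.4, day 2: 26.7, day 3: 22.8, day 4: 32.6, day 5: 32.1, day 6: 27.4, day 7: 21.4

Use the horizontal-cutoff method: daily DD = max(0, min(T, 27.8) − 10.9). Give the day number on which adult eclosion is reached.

Daily DD above 10.9 °C (capped at 16.9): 6.5, 15.8, 11.9, 16.9, 16.9, 16.5, 10.5.
Cumulative: 6.5, 22.3, 34.2, 51.1, 68.0, 84.5, 95.0.
The total first reaches 69 DD on day 6.

day 6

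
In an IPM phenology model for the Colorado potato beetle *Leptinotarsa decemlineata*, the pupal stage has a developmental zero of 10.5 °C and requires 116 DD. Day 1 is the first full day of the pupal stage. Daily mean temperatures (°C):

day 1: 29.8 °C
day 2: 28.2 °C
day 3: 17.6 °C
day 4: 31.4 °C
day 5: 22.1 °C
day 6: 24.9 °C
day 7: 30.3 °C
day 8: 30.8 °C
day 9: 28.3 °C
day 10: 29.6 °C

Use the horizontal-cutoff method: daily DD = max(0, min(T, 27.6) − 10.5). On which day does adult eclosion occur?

Daily DD above 10.5 °C (capped at 17.1): 17.1, 17.1, 7.1, 17.1, 11.6, 14.4, 17.1, 17.1, 17.1, 17.1.
Cumulative: 17.1, 34.2, 41.3, 58.4, 70.0, 84.4, 101.5, 118.6, 135.7, 152.8.
The total first reaches 116 DD on day 8.

day 8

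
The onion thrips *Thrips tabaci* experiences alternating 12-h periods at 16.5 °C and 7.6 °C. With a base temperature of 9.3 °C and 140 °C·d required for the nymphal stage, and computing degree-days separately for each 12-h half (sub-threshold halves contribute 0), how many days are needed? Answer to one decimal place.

38.9 days

Day half: max(0, 16.5 − 9.3) × 0.5 = 7.2 × 0.5 = 3.60 DD.
Night half: max(0, 7.6 − 9.3) × 0.5 = 0.0 × 0.5 = 0.00 DD.
Per 24 h: 3.60 DD/day.
Duration = 140 / 3.60 = 38.889 ≈ 38.9 days.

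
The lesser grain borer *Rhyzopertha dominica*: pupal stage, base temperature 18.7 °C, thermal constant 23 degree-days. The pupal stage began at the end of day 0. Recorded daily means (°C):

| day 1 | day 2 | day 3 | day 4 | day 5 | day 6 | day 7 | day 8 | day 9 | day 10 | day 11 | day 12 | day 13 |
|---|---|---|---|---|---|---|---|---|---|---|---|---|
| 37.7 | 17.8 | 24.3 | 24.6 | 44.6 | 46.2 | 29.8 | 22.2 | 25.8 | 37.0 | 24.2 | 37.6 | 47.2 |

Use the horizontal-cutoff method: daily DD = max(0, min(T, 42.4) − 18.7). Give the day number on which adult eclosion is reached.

day 3

Daily DD above 18.7 °C (capped at 23.7): 19.0, 0.0, 5.6, 5.9, 23.7, 23.7, 11.1, 3.5, 7.1, 18.3, 5.5, 18.9, 23.7.
Cumulative: 19.0, 19.0, 24.6, 30.5, 54.2, 77.9, 89.0, 92.5, 99.6, 117.9, 123.4, 142.3, 166.0.
The total first reaches 23 DD on day 3.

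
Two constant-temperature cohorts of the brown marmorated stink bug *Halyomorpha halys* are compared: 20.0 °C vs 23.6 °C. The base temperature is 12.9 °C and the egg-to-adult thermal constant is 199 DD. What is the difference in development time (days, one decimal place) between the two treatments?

At 20.0 °C: 199 / (20.0 − 12.9) = 199 / 7.1 = 28.028 d.
At 23.6 °C: 199 / (23.6 − 12.9) = 199 / 10.7 = 18.598 d.
Difference = |28.028 − 18.598| = 9.430 ≈ 9.4 days.

9.4 days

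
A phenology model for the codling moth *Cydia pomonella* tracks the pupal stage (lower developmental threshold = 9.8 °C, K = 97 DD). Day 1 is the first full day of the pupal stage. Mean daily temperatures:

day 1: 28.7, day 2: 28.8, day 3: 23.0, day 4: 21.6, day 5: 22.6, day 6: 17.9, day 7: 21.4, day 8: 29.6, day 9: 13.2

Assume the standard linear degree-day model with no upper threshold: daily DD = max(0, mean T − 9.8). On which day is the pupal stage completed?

day 8

Daily DD above 9.8 °C: 18.9, 19.0, 13.2, 11.8, 12.8, 8.1, 11.6, 19.8, 3.4.
Cumulative: 18.9, 37.9, 51.1, 62.9, 75.7, 83.8, 95.4, 115.2, 118.6.
The total first reaches 97 DD on day 8.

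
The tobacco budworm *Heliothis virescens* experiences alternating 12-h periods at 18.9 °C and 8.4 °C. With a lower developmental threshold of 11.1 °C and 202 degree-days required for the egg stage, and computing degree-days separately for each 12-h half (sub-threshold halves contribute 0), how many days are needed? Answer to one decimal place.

51.8 days

Day half: max(0, 18.9 − 11.1) × 0.5 = 7.8 × 0.5 = 3.90 DD.
Night half: max(0, 8.4 − 11.1) × 0.5 = 0.0 × 0.5 = 0.00 DD.
Per 24 h: 3.90 DD/day.
Duration = 202 / 3.90 = 51.795 ≈ 51.8 days.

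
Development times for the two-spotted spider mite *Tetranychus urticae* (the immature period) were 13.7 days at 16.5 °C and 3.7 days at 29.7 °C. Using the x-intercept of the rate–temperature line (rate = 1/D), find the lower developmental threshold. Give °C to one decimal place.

11.6 °C

Equal thermal constants: D₁(T₁ − T_b) = D₂(T₂ − T_b).
13.7·(16.5 − T_b) = 3.7·(29.7 − T_b)
T_b = (13.7·16.5 − 3.7·29.7) / (13.7 − 3.7) = 116.16 / 10.0 = 11.616 °C ≈ 11.6 °C.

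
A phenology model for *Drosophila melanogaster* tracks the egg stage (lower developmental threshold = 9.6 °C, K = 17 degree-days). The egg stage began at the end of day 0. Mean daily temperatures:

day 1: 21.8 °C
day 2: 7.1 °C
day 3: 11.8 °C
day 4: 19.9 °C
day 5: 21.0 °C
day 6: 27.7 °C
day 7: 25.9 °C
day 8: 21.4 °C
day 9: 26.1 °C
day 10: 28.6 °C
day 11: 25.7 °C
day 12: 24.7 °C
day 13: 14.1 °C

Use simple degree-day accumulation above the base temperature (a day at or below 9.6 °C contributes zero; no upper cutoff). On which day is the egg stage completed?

Daily DD above 9.6 °C: 12.2, 0.0, 2.2, 10.3, 11.4, 18.1, 16.3, 11.8, 16.5, 19.0, 16.1, 15.1, 4.5.
Cumulative: 12.2, 12.2, 14.4, 24.7, 36.1, 54.2, 70.5, 82.3, 98.8, 117.8, 133.9, 149.0, 153.5.
The total first reaches 17 DD on day 4.

day 4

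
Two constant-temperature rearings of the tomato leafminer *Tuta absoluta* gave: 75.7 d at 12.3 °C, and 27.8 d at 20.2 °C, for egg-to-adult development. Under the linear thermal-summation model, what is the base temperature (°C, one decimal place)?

Under the model K = D·(T − T_b), so D₁·(T₁ − T_b) = D₂·(T₂ − T_b).
75.7·(12.3 − T_b) = 27.8·(20.2 − T_b)
T_b = (75.7·12.3 − 27.8·20.2) / (75.7 − 27.8) = 369.55 / 47.9 = 7.715 °C ≈ 7.7 °C.

7.7 °C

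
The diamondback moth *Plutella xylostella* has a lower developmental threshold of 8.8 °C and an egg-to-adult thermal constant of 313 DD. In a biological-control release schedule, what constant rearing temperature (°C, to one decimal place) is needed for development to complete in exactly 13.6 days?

31.8 °C

Required daily accumulation = 313 / 13.6 = 23.015 DD/day.
T = T_base + 23.015 = 8.8 + 23.015 = 31.815 ≈ 31.8 °C.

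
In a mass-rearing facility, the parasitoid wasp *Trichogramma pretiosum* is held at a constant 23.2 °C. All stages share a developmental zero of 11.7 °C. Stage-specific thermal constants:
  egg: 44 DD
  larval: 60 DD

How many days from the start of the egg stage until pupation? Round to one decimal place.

Daily accumulation at 23.2 °C = 23.2 − 11.7 = 11.5 DD/day.
Total K = 44 + 60 = 104 DD.
Total duration = 104 / 11.5 = 9.043 ≈ 9.0 days.

9.0 days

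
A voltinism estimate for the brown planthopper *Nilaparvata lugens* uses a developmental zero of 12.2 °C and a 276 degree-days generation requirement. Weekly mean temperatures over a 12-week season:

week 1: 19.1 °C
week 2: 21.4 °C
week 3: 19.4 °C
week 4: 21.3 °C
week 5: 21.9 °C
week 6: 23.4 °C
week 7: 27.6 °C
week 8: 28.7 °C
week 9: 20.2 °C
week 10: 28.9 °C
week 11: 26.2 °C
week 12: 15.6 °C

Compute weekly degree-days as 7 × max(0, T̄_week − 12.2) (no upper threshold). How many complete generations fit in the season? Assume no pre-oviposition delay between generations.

Weekly DD (7 × max(0, T̄ − 12.2)): 48.3, 64.4, 50.4, 63.7, 67.9, 78.4, 107.8, 115.5, 56.0, 116.9, 98.0, 23.8.
Season total = 891.1 DD.
Complete generations = ⌊891.1 / 276⌋ = 3.

3 generations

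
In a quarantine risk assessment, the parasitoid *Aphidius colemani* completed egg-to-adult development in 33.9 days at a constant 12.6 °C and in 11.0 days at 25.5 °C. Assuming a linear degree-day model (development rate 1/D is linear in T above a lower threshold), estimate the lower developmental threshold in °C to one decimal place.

6.4 °C

Equal thermal constants: D₁(T₁ − T_b) = D₂(T₂ − T_b).
33.9·(12.6 − T_b) = 11.0·(25.5 − T_b)
T_b = (33.9·12.6 − 11.0·25.5) / (33.9 − 11.0) = 146.64 / 22.9 = 6.403 °C ≈ 6.4 °C.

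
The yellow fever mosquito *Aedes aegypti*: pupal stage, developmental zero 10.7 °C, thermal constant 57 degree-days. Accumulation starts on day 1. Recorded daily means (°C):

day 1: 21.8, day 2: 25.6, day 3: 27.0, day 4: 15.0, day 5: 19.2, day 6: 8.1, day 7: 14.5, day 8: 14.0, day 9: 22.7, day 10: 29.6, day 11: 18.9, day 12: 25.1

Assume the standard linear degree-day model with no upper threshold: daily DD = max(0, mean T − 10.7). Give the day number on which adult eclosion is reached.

Daily DD above 10.7 °C: 11.1, 14.9, 16.3, 4.3, 8.5, 0.0, 3.8, 3.3, 12.0, 18.9, 8.2, 14.4.
Cumulative: 11.1, 26.0, 42.3, 46.6, 55.1, 55.1, 58.9, 62.2, 74.2, 93.1, 101.3, 115.7.
The total first reaches 57 DD on day 7.

day 7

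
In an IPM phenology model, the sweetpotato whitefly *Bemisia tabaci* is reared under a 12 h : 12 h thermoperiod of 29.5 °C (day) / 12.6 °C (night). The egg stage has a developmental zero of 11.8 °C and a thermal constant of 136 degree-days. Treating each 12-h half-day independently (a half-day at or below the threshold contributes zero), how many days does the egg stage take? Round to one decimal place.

14.7 days

Day half: max(0, 29.5 − 11.8) × 0.5 = 17.7 × 0.5 = 8.85 DD.
Night half: max(0, 12.6 − 11.8) × 0.5 = 0.8 × 0.5 = 0.40 DD.
Per 24 h: 9.25 DD/day.
Duration = 136 / 9.25 = 14.703 ≈ 14.7 days.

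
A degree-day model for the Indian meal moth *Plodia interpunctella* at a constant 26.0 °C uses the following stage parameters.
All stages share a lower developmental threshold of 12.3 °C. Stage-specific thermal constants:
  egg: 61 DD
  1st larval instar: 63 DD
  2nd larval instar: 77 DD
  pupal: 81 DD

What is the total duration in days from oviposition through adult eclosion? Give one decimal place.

Daily accumulation at 26.0 °C = 26.0 − 12.3 = 13.7 DD/day.
Total K = 61 + 63 + 77 + 81 = 282 DD.
Total duration = 282 / 13.7 = 20.584 ≈ 20.6 days.

20.6 days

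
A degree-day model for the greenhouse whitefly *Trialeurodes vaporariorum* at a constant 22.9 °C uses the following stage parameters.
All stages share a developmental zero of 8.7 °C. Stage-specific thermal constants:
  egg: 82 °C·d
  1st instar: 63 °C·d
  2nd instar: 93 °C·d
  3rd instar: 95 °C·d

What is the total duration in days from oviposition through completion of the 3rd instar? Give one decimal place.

23.5 days

Daily accumulation at 22.9 °C = 22.9 − 8.7 = 14.2 DD/day.
Total K = 82 + 63 + 93 + 95 = 333 DD.
Total duration = 333 / 14.2 = 23.451 ≈ 23.5 days.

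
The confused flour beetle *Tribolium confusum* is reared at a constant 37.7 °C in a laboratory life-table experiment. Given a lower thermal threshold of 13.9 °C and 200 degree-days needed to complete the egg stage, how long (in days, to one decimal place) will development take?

Daily accumulation = 37.7 − 13.9 = 23.8 DD/day.
Duration = 200 / 23.8 = 8.403 ≈ 8.4 days.

8.4 days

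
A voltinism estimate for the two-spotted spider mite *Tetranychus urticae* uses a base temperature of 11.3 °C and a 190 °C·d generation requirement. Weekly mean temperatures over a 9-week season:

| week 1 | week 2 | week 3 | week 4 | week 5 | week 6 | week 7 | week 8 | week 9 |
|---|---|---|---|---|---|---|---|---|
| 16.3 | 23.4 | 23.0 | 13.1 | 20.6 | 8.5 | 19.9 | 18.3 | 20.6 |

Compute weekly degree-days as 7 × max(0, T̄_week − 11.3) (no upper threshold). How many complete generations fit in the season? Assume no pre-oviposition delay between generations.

2 generations

Weekly DD (7 × max(0, T̄ − 11.3)): 35.0, 84.7, 81.9, 12.6, 65.1, 0.0, 60.2, 49.0, 65.1.
Season total = 453.6 DD.
Complete generations = ⌊453.6 / 190⌋ = 2.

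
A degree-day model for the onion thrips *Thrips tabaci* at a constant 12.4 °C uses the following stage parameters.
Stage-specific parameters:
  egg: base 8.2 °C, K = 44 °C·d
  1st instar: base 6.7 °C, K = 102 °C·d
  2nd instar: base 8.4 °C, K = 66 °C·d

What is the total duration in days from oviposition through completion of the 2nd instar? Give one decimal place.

44.9 days

egg: 44 / (12.4 − 8.2) = 44 / 4.2 = 10.476 d.
1st instar: 102 / (12.4 − 6.7) = 102 / 5.7 = 17.895 d.
2nd instar: 66 / (12.4 − 8.4) = 66 / 4.0 = 16.500 d.
Sum = 44.871 ≈ 44.9 days.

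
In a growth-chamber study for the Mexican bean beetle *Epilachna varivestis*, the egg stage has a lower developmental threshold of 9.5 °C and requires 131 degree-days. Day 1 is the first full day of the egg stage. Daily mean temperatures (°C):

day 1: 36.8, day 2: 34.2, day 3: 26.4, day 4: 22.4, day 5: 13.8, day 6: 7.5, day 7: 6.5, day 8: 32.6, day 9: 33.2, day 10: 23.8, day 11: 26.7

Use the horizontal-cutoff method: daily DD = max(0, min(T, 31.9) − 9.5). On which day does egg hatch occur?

Daily DD above 9.5 °C (capped at 22.4): 22.4, 22.4, 16.9, 12.9, 4.3, 0.0, 0.0, 22.4, 22.4, 14.3, 17.2.
Cumulative: 22.4, 44.8, 61.7, 74.6, 78.9, 78.9, 78.9, 101.3, 123.7, 138.0, 155.2.
The total first reaches 131 DD on day 10.

day 10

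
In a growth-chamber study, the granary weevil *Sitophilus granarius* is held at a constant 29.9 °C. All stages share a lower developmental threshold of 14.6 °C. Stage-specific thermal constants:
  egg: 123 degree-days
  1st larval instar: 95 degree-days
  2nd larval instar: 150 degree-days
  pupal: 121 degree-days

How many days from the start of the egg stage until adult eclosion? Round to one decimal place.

Daily accumulation at 29.9 °C = 29.9 − 14.6 = 15.3 DD/day.
Total K = 123 + 95 + 150 + 121 = 489 DD.
Total duration = 489 / 15.3 = 31.961 ≈ 32.0 days.

32.0 days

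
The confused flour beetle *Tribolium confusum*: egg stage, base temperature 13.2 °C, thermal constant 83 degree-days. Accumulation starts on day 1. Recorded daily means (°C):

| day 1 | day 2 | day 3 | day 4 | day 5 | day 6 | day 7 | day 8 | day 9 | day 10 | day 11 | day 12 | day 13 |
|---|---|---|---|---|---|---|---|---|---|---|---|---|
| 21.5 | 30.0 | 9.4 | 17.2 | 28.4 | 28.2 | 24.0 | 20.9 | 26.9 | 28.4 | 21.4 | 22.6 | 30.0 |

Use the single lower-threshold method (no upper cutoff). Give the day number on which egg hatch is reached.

day 9

Daily DD above 13.2 °C: 8.3, 16.8, 0.0, 4.0, 15.2, 15.0, 10.8, 7.7, 13.7, 15.2, 8.2, 9.4, 16.8.
Cumulative: 8.3, 25.1, 25.1, 29.1, 44.3, 59.3, 70.1, 77.8, 91.5, 106.7, 114.9, 124.3, 141.1.
The total first reaches 83 DD on day 9.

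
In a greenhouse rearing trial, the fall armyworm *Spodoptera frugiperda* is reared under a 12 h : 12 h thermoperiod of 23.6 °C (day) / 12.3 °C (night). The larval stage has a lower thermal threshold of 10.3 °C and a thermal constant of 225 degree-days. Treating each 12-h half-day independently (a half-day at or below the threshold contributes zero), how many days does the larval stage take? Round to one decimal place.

29.4 days

Day half: max(0, 23.6 − 10.3) × 0.5 = 13.3 × 0.5 = 6.65 DD.
Night half: max(0, 12.3 − 10.3) × 0.5 = 2.0 × 0.5 = 1.00 DD.
Per 24 h: 7.65 DD/day.
Duration = 225 / 7.65 = 29.412 ≈ 29.4 days.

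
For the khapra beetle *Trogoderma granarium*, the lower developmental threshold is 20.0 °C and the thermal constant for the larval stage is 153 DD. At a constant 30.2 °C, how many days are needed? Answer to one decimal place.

15.0 days

Daily accumulation = 30.2 − 20.0 = 10.2 DD/day.
Duration = 153 / 10.2 = 15.000 ≈ 15.0 days.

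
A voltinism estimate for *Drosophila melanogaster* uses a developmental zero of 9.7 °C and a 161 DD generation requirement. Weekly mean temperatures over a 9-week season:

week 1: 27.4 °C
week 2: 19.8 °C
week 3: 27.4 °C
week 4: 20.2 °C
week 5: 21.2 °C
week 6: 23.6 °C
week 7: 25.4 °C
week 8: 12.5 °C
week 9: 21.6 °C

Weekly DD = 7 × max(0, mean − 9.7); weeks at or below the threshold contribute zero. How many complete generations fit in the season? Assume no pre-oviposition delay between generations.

4 generations

Weekly DD (7 × max(0, T̄ − 9.7)): 123.9, 70.7, 123.9, 73.5, 80.5, 97.3, 109.9, 19.6, 83.3.
Season total = 782.6 DD.
Complete generations = ⌊782.6 / 161⌋ = 4.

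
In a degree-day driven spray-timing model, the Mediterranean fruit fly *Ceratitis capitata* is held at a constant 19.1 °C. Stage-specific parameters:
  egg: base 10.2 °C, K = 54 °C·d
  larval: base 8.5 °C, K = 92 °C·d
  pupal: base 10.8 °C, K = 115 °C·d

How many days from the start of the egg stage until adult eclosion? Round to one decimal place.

28.6 days

egg: 54 / (19.1 − 10.2) = 54 / 8.9 = 6.067 d.
larval: 92 / (19.1 − 8.5) = 92 / 10.6 = 8.679 d.
pupal: 115 / (19.1 − 10.8) = 115 / 8.3 = 13.855 d.
Sum = 28.602 ≈ 28.6 days.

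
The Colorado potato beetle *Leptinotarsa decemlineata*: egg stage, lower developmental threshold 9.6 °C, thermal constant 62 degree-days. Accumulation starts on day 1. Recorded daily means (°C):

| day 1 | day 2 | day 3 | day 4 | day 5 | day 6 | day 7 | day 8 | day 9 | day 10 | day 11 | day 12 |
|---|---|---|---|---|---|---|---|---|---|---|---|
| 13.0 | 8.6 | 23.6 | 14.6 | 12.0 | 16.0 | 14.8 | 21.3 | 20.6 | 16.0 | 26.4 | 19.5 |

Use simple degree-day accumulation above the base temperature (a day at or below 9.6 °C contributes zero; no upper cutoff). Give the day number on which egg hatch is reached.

day 10

Daily DD above 9.6 °C: 3.4, 0.0, 14.0, 5.0, 2.4, 6.4, 5.2, 11.7, 11.0, 6.4, 16.8, 9.9.
Cumulative: 3.4, 3.4, 17.4, 22.4, 24.8, 31.2, 36.4, 48.1, 59.1, 65.5, 82.3, 92.2.
The total first reaches 62 DD on day 10.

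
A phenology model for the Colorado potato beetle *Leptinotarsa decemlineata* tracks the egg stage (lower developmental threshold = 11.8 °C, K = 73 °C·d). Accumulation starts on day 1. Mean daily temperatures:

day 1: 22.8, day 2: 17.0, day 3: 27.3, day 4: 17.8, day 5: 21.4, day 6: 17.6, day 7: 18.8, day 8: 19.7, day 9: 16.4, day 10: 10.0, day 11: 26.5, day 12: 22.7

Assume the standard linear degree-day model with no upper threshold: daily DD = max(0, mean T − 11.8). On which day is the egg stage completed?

day 11

Daily DD above 11.8 °C: 11.0, 5.2, 15.5, 6.0, 9.6, 5.8, 7.0, 7.9, 4.6, 0.0, 14.7, 10.9.
Cumulative: 11.0, 16.2, 31.7, 37.7, 47.3, 53.1, 60.1, 68.0, 72.6, 72.6, 87.3, 98.2.
The total first reaches 73 DD on day 11.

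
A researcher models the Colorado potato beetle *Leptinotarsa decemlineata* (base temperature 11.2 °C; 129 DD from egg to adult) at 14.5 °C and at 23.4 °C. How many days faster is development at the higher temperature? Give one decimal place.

At 14.5 °C: 129 / (14.5 − 11.2) = 129 / 3.3 = 39.091 d.
At 23.4 °C: 129 / (23.4 − 11.2) = 129 / 12.2 = 10.574 d.
Difference = |39.091 − 10.574| = 28.517 ≈ 28.5 days.

28.5 days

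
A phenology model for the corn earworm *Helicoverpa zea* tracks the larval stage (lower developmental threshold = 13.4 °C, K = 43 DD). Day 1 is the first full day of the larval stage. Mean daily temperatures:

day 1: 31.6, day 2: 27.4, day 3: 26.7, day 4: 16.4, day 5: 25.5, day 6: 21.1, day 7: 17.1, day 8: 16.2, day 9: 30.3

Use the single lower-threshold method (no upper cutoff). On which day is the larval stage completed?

day 3

Daily DD above 13.4 °C: 18.2, 14.0, 13.3, 3.0, 12.1, 7.7, 3.7, 2.8, 16.9.
Cumulative: 18.2, 32.2, 45.5, 48.5, 60.6, 68.3, 72.0, 74.8, 91.7.
The total first reaches 43 DD on day 3.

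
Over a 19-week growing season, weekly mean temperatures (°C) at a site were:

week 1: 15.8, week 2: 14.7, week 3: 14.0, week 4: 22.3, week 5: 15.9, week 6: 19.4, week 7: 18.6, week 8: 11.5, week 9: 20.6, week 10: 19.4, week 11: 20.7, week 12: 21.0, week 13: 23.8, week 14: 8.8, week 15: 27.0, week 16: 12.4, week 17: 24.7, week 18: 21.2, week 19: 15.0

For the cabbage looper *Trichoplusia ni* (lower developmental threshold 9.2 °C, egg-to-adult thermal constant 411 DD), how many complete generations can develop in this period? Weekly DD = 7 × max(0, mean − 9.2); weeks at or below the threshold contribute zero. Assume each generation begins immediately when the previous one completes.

Weekly DD (7 × max(0, T̄ − 9.2)): 46.2, 38.5, 33.6, 91.7, 46.9, 71.4, 65.8, 16.1, 79.8, 71.4, 80.5, 82.6, 102.2, 0.0, 124.6, 22.4, 108.5, 84.0, 40.6.
Season total = 1206.8 DD.
Complete generations = ⌊1206.8 / 411⌋ = 2.

2 generations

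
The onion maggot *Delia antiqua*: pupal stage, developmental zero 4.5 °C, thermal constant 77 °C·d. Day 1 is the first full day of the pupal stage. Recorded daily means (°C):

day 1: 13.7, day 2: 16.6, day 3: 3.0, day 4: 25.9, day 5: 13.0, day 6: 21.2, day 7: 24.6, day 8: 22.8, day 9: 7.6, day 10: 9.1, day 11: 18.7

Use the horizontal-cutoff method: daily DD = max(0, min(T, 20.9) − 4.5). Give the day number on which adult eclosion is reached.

Daily DD above 4.5 °C (capped at 16.4): 9.2, 12.1, 0.0, 16.4, 8.5, 16.4, 16.4, 16.4, 3.1, 4.6, 14.2.
Cumulative: 9.2, 21.3, 21.3, 37.7, 46.2, 62.6, 79.0, 95.4, 98.5, 103.1, 117.3.
The total first reaches 77 DD on day 7.

day 7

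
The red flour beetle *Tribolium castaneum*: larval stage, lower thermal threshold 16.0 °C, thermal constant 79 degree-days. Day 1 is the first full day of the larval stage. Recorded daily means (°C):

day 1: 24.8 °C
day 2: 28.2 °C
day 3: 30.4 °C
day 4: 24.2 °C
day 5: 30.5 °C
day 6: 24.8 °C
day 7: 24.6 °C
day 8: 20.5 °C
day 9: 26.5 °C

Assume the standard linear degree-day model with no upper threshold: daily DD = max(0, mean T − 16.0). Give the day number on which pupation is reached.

Daily DD above 16.0 °C: 8.8, 12.2, 14.4, 8.2, 14.5, 8.8, 8.6, 4.5, 10.5.
Cumulative: 8.8, 21.0, 35.4, 43.6, 58.1, 66.9, 75.5, 80.0, 90.5.
The total first reaches 79 DD on day 8.

day 8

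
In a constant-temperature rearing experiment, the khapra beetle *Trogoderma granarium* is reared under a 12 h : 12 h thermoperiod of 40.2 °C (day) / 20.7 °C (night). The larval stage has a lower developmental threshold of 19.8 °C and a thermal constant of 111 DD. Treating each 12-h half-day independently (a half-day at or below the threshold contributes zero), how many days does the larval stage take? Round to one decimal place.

10.4 days

Day half: max(0, 40.2 − 19.8) × 0.5 = 20.4 × 0.5 = 10.20 DD.
Night half: max(0, 20.7 − 19.8) × 0.5 = 0.9 × 0.5 = 0.45 DD.
Per 24 h: 10.65 DD/day.
Duration = 111 / 10.65 = 10.423 ≈ 10.4 days.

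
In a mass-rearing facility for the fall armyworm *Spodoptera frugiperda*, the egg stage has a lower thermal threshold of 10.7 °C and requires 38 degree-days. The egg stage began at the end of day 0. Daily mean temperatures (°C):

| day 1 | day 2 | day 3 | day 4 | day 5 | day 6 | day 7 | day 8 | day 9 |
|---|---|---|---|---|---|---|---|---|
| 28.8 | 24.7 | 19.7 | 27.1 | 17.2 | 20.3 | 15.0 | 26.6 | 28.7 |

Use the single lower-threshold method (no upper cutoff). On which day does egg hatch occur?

Daily DD above 10.7 °C: 18.1, 14.0, 9.0, 16.4, 6.5, 9.6, 4.3, 15.9, 18.0.
Cumulative: 18.1, 32.1, 41.1, 57.5, 64.0, 73.6, 77.9, 93.8, 111.8.
The total first reaches 38 DD on day 3.

day 3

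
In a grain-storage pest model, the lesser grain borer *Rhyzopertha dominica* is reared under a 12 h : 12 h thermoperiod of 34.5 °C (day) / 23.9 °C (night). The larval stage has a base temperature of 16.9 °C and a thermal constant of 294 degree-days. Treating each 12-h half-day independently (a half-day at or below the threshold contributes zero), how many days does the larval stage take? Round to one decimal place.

23.9 days

Day half: max(0, 34.5 − 16.9) × 0.5 = 17.6 × 0.5 = 8.80 DD.
Night half: max(0, 23.9 − 16.9) × 0.5 = 7.0 × 0.5 = 3.50 DD.
Per 24 h: 12.30 DD/day.
Duration = 294 / 12.30 = 23.902 ≈ 23.9 days.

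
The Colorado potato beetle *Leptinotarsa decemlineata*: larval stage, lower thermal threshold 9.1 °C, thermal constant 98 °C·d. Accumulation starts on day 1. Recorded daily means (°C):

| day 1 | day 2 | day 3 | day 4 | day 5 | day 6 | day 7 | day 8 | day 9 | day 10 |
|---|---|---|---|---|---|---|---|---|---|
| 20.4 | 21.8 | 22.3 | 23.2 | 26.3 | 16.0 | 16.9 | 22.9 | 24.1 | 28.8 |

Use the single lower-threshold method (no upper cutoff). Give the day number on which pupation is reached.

Daily DD above 9.1 °C: 11.3, 12.7, 13.2, 14.1, 17.2, 6.9, 7.8, 13.8, 15.0, 19.7.
Cumulative: 11.3, 24.0, 37.2, 51.3, 68.5, 75.4, 83.2, 97.0, 112.0, 131.7.
The total first reaches 98 DD on day 9.

day 9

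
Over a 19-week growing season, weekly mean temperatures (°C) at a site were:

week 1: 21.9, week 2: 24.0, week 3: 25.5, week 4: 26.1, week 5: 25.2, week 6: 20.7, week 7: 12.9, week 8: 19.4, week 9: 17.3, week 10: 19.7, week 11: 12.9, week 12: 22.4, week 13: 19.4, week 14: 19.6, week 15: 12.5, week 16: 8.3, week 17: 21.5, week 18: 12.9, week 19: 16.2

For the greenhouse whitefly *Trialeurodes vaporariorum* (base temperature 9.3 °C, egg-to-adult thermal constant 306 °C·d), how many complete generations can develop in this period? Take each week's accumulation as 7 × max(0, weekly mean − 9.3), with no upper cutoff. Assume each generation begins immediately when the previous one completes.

4 generations

Weekly DD (7 × max(0, T̄ − 9.3)): 88.2, 102.9, 113.4, 117.6, 111.3, 79.8, 25.2, 70.7, 56.0, 72.8, 25.2, 91.7, 70.7, 72.1, 22.4, 0.0, 85.4, 25.2, 48.3.
Season total = 1278.9 DD.
Complete generations = ⌊1278.9 / 306⌋ = 4.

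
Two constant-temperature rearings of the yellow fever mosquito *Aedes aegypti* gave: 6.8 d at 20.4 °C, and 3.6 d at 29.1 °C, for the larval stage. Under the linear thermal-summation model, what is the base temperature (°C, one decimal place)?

10.6 °C

Under the model K = D·(T − T_b), so D₁·(T₁ − T_b) = D₂·(T₂ − T_b).
6.8·(20.4 − T_b) = 3.6·(29.1 − T_b)
T_b = (6.8·20.4 − 3.6·29.1) / (6.8 − 3.6) = 33.96 / 3.2 = 10.612 °C ≈ 10.6 °C.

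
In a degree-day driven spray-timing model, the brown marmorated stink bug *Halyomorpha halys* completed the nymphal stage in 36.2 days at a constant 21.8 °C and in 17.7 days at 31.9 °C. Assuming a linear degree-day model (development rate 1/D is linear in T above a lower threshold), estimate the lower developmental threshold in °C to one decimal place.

Equal thermal constants: D₁(T₁ − T_b) = D₂(T₂ − T_b).
36.2·(21.8 − T_b) = 17.7·(31.9 − T_b)
T_b = (36.2·21.8 − 17.7·31.9) / (36.2 − 17.7) = 224.53 / 18.5 = 12.137 °C ≈ 12.1 °C.

12.1 °C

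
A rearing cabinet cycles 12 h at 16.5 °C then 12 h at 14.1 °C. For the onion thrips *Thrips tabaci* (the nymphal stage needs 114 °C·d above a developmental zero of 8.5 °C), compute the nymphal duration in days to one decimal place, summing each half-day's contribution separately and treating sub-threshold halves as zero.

16.8 days

Day half: max(0, 16.5 − 8.5) × 0.5 = 8.0 × 0.5 = 4.00 DD.
Night half: max(0, 14.1 − 8.5) × 0.5 = 5.6 × 0.5 = 2.80 DD.
Per 24 h: 6.80 DD/day.
Duration = 114 / 6.80 = 16.765 ≈ 16.8 days.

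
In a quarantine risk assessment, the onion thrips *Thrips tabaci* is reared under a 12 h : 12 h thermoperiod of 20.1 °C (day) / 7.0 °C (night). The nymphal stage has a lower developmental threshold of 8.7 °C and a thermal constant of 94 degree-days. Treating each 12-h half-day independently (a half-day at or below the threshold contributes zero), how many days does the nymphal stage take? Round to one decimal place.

Day half: max(0, 20.1 − 8.7) × 0.5 = 11.4 × 0.5 = 5.70 DD.
Night half: max(0, 7.0 − 8.7) × 0.5 = 0.0 × 0.5 = 0.00 DD.
Per 24 h: 5.70 DD/day.
Duration = 94 / 5.70 = 16.491 ≈ 16.5 days.

16.5 days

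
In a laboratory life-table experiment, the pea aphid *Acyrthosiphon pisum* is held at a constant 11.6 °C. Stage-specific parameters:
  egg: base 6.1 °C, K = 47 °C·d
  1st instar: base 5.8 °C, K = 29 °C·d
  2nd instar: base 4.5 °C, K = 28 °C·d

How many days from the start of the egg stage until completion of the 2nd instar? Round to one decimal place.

egg: 47 / (11.6 − 6.1) = 47 / 5.5 = 8.545 d.
1st instar: 29 / (11.6 − 5.8) = 29 / 5.8 = 5.000 d.
2nd instar: 28 / (11.6 − 4.5) = 28 / 7.1 = 3.944 d.
Sum = 17.489 ≈ 17.5 days.

17.5 days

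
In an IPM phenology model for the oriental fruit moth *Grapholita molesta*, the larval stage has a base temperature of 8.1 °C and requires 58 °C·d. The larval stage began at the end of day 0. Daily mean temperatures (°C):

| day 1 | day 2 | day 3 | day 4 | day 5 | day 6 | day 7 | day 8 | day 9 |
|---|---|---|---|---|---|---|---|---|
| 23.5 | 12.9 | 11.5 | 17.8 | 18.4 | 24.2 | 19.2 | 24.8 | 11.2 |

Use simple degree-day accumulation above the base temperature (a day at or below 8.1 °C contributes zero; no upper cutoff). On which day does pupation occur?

Daily DD above 8.1 °C: 15.4, 4.8, 3.4, 9.7, 10.3, 16.1, 11.1, 16.7, 3.1.
Cumulative: 15.4, 20.2, 23.6, 33.3, 43.6, 59.7, 70.8, 87.5, 90.6.
The total first reaches 58 DD on day 6.

day 6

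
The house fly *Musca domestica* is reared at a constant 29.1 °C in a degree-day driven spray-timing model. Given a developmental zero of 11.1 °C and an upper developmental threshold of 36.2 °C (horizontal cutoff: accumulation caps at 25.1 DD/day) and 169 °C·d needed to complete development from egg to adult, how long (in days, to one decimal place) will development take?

9.4 days

Daily accumulation = 29.1 − 11.1 = 18.0 DD/day.
Duration = 169 / 18.0 = 9.389 ≈ 9.4 days.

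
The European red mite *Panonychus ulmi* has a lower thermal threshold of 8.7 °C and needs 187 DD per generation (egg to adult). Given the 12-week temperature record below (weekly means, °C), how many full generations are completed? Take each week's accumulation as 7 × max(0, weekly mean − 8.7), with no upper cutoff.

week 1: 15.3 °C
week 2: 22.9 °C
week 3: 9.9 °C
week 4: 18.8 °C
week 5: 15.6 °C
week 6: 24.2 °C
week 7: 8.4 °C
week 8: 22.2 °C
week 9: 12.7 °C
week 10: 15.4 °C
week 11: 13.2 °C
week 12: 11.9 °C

Weekly DD (7 × max(0, T̄ − 8.7)): 46.2, 99.4, 8.4, 70.7, 48.3, 108.5, 0.0, 94.5, 28.0, 46.9, 31.5, 22.4.
Season total = 604.8 DD.
Complete generations = ⌊604.8 / 187⌋ = 3.

3 generations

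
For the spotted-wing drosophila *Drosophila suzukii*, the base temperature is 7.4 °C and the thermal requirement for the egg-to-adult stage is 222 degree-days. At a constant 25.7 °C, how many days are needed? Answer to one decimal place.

12.1 days

Daily accumulation = 25.7 − 7.4 = 18.3 DD/day.
Duration = 222 / 18.3 = 12.131 ≈ 12.1 days.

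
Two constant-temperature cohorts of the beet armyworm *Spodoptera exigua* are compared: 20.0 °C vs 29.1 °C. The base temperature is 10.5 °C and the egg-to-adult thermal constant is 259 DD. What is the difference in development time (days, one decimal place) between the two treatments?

At 20.0 °C: 259 / (20.0 − 10.5) = 259 / 9.5 = 27.263 d.
At 29.1 °C: 259 / (29.1 − 10.5) = 259 / 18.6 = 13.925 d.
Difference = |27.263 − 13.925| = 13.338 ≈ 13.3 days.

13.3 days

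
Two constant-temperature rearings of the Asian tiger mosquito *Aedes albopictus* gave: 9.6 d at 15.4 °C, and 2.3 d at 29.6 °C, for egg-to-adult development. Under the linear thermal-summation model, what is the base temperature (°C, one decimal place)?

10.9 °C

Linear rate model ⇒ the product D·(T − T_b) is constant across temperatures.
9.6·(15.4 − T_b) = 2.3·(29.6 − T_b)
T_b = (9.6·15.4 − 2.3·29.6) / (9.6 − 2.3) = 79.76 / 7.3 = 10.926 °C ≈ 10.9 °C.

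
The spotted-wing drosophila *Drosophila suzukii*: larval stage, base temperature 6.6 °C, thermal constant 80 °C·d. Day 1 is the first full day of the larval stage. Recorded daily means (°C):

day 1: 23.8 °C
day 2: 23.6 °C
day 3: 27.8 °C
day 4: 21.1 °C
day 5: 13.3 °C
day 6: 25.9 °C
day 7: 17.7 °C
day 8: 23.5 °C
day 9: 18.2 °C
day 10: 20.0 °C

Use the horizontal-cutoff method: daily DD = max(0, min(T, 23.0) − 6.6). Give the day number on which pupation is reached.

Daily DD above 6.6 °C (capped at 16.4): 16.4, 16.4, 16.4, 14.5, 6.7, 16.4, 11.1, 16.4, 11.6, 13.4.
Cumulative: 16.4, 32.8, 49.2, 63.7, 70.4, 86.8, 97.9, 114.3, 125.9, 139.3.
The total first reaches 80 DD on day 6.

day 6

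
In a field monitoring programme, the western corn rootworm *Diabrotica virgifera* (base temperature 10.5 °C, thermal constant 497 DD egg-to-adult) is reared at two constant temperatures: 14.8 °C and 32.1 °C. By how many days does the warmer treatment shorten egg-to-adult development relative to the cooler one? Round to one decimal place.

At 14.8 °C: 497 / (14.8 − 10.5) = 497 / 4.3 = 115.581 d.
At 32.1 °C: 497 / (32.1 − 10.5) = 497 / 21.6 = 23.009 d.
Difference = |115.581 − 23.009| = 92.572 ≈ 92.6 days.

92.6 days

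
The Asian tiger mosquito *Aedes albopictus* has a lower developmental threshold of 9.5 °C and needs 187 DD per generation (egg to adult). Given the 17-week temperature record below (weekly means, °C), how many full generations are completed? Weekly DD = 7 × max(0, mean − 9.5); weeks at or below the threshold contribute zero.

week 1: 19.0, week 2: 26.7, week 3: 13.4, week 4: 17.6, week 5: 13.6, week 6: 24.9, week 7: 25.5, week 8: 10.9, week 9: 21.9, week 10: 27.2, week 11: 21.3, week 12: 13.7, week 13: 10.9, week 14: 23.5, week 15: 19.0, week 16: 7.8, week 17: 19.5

5 generations

Weekly DD (7 × max(0, T̄ − 9.5)): 66.5, 120.4, 27.3, 56.7, 28.7, 107.8, 112.0, 9.8, 86.8, 123.9, 82.6, 29.4, 9.8, 98.0, 66.5, 0.0, 70.0.
Season total = 1096.2 DD.
Complete generations = ⌊1096.2 / 187⌋ = 5.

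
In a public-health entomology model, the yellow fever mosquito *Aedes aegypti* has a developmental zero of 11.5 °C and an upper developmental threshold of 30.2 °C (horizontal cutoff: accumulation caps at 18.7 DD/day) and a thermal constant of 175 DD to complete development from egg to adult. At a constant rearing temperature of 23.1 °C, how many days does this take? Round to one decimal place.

Daily accumulation = 23.1 − 11.5 = 11.6 DD/day.
Duration = 175 / 11.6 = 15.086 ≈ 15.1 days.

15.1 days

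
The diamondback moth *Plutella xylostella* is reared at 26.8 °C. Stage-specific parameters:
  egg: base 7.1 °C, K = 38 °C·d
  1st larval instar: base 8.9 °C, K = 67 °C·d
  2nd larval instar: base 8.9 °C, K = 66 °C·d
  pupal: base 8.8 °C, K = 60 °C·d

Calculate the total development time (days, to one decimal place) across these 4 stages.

egg: 38 / (26.8 − 7.1) = 38 / 19.7 = 1.929 d.
1st larval instar: 67 / (26.8 − 8.9) = 67 / 17.9 = 3.743 d.
2nd larval instar: 66 / (26.8 − 8.9) = 66 / 17.9 = 3.687 d.
pupal: 60 / (26.8 − 8.8) = 60 / 18.0 = 3.333 d.
Sum = 12.692 ≈ 12.7 days.

12.7 days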